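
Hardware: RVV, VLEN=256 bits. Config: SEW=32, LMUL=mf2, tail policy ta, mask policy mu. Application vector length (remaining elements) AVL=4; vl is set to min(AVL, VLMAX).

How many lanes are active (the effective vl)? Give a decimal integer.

vl = 4

VLMAX = VLEN×LMUL/SEW = 256×1/2/32 = 4
vl = min(AVL, VLMAX) = min(4, 4) = 4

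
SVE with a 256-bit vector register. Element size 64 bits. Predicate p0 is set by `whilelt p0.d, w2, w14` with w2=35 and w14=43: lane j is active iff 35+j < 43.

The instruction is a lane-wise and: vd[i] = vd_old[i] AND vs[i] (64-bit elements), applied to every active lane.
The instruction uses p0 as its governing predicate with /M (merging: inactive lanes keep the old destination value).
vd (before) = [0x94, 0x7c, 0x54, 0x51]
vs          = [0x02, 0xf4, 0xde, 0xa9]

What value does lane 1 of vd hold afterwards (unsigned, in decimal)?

vd[1] = 116

register lanes = 256/64 = 4
whilelt: lane j active iff 35+j < 43 → j < 8 → 4 active
  i=0: and(0x94,0x02) → 0
  i=1: and(0x7c,0xf4) → 116
  i=2: and(0x54,0xde) → 84
  i=3: and(0x51,0xa9) → 1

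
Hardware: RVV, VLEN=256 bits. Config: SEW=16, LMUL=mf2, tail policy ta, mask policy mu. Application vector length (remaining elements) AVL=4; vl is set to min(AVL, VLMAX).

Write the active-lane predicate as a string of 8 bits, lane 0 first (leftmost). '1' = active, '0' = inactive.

lanes per group: 256·1/2/16 = 8
AVL=4 ≤ VLMAX=8, so vl = 4
bits (lane 0 leftmost): 11110000

predicate = 11110000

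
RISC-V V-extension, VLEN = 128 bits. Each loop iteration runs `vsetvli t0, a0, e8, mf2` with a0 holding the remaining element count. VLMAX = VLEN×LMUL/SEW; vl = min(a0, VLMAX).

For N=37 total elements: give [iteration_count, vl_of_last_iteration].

[iterations, last_vl] = [5, 5]

lanes per group: 128·1/2/8 = 8
37 elements at 8/iter → 5 passes, remainder 5 on the last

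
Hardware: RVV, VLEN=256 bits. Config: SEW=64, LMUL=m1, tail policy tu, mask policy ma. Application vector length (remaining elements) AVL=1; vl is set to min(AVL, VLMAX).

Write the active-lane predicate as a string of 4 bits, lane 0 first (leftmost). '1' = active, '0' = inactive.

VLMAX = (256 × 1) / 64 = 4 lanes
AVL=1 ≤ VLMAX=4, so vl = 1
bits (lane 0 leftmost): 1000

predicate = 1000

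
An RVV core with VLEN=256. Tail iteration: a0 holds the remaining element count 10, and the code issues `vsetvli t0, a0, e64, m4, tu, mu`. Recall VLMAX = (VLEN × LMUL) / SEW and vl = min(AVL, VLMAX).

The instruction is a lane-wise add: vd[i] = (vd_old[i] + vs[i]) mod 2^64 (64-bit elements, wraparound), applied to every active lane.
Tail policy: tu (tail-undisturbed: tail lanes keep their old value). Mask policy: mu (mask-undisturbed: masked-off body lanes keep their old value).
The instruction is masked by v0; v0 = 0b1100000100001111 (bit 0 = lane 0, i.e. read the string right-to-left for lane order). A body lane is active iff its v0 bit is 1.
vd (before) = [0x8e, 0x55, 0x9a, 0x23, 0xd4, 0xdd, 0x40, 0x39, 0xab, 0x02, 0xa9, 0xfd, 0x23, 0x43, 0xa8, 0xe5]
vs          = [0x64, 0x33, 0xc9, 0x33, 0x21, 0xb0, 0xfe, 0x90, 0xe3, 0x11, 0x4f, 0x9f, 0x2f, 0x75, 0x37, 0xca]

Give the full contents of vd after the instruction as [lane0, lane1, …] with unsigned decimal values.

vd = [242, 136, 355, 86, 212, 221, 64, 57, 398, 2, 169, 253, 35, 67, 168, 229]

lanes per group: 256·4/64 = 16
AVL=10 ≤ VLMAX=16, so vl = 10
  i=0: add(0x8e,0x64) → 242
  i=1: add(0x55,0x33) → 136
  i=2: add(0x9a,0xc9) → 355
  i=3: add(0x23,0x33) → 86
  i=4: mask-off/keep → 212
  i=5: mask-off/keep → 221
  i=6: mask-off/keep → 64
  i=7: mask-off/keep → 57
  i=8: add(0xab,0xe3) → 398
  i=9: mask-off/keep → 2
  i=10: tail/keep → 169
  i=11: tail/keep → 253
  i=12: tail/keep → 35
  i=13: tail/keep → 67
  i=14: tail/keep → 168
  i=15: tail/keep → 229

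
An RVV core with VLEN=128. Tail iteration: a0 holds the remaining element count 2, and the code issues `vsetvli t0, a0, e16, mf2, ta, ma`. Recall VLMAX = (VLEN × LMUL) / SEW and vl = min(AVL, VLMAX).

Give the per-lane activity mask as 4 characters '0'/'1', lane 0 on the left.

VLMAX = (128 × 1/2) / 16 = 4 lanes
AVL=2 ≤ VLMAX=4, so vl = 2
bits (lane 0 leftmost): 1100

predicate = 1100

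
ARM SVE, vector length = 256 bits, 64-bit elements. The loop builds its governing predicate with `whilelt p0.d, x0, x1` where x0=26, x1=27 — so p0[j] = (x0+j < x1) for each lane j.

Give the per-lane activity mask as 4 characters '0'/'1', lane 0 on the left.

predicate = 1000

256-bit reg / 64-bit elem → 4 lanes
whilelt: lane j active iff 26+j < 27 → j < 1 → 1 active
bits (lane 0 leftmost): 1000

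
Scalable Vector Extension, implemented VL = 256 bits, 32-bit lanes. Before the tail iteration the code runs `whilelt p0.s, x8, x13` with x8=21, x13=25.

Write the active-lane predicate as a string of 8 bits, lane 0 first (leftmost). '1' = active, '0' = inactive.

lane count: 256 div 32 = 8
active while 21+j < 25, i.e. j ∈ [0,4) capped at 8 ⇒ 4
bits (lane 0 leftmost): 11110000

predicate = 11110000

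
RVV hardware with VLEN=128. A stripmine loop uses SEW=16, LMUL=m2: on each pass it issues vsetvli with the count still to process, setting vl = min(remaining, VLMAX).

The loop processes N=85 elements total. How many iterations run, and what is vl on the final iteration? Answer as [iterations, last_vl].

[iterations, last_vl] = [6, 5]

lanes per group: 128·2/16 = 16
85 elements at 16/iter → 6 passes, remainder 5 on the last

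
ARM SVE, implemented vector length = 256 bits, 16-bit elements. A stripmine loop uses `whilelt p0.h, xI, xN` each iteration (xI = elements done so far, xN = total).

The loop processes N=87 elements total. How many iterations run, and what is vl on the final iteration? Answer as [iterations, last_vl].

register lanes = 256/16 = 16
N=87: ⌈87/16⌉ = 6 iters; last vl = 87 − 5×16 = 7

[iterations, last_vl] = [6, 7]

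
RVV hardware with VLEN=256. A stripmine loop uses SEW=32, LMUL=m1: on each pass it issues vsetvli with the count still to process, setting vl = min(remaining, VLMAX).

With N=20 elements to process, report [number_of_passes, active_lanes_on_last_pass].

[iterations, last_vl] = [3, 4]

lanes per group: 256·1/32 = 8
20 elements at 8/iter → 3 passes, remainder 4 on the last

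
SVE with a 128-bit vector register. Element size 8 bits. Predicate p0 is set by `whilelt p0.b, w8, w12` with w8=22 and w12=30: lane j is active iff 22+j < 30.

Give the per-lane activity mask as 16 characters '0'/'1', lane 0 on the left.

lane count: 128 div 8 = 16
p0[j] = (22+j < 30); true for j=0..7 → 8 lanes set
bits (lane 0 leftmost): 1111111100000000

predicate = 1111111100000000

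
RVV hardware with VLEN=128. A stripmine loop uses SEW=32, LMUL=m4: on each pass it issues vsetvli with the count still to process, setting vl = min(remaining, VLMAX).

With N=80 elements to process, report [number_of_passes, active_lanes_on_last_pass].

[iterations, last_vl] = [5, 16]

VLMAX = (128 × 4) / 32 = 16 lanes
N=80: ⌈80/16⌉ = 5 iters; last vl = 80 − 4×16 = 16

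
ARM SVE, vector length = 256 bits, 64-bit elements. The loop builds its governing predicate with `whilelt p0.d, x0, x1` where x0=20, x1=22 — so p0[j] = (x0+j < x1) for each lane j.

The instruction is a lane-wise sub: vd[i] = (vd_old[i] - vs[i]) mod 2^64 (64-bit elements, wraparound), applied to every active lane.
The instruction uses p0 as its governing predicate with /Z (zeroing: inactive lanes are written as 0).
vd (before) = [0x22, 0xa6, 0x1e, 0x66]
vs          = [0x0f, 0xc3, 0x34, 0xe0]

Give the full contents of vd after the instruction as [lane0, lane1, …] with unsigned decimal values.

vd = [19, 18446744073709551587, 0, 0]

256-bit reg / 64-bit elem → 4 lanes
whilelt: lane j active iff 20+j < 22 → j < 2 → 2 active
  i=0: sub(0x22,0x0f) → 19
  i=1: sub(0xa6,0xc3) → 18446744073709551587
  i=2: tail/zero → 0
  i=3: tail/zero → 0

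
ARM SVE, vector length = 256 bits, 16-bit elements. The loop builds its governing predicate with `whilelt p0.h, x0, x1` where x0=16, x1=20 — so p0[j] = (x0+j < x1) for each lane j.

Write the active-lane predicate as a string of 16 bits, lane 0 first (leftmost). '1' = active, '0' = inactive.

lane count: 256 div 16 = 16
whilelt: lane j active iff 16+j < 20 → j < 4 → 4 active
bits (lane 0 leftmost): 1111000000000000

predicate = 1111000000000000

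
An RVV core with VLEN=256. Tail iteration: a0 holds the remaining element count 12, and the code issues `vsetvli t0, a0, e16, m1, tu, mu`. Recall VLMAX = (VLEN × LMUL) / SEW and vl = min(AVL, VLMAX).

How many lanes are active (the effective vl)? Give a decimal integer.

vl = 12

VLMAX = (256 × 1) / 16 = 16 lanes
AVL=12 ≤ VLMAX=16, so vl = 12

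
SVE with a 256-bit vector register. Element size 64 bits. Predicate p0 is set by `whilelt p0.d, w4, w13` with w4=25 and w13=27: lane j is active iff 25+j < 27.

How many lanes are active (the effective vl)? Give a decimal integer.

256-bit reg / 64-bit elem → 4 lanes
p0[j] = (25+j < 27); true for j=0..1 → 2 lanes set

vl = 2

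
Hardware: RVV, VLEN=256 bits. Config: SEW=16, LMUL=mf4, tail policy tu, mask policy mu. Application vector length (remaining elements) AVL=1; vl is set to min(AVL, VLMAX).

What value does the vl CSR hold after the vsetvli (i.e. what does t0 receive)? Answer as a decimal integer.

lanes per group: 256·1/4/16 = 4
AVL=1 ≤ VLMAX=4, so vl = 1

vl = 1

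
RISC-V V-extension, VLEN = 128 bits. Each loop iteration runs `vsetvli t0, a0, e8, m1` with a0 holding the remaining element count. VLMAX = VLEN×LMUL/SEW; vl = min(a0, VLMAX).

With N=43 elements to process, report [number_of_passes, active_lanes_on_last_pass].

VLMAX = (128 × 1) / 8 = 16 lanes
43 elements at 16/iter → 3 passes, remainder 11 on the last

[iterations, last_vl] = [3, 11]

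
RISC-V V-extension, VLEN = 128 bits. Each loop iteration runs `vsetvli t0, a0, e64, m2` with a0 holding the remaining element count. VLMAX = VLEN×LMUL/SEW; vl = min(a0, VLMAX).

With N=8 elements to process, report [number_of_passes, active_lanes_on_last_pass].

[iterations, last_vl] = [2, 4]

lanes per group: 128·2/64 = 4
8 elements at 4/iter → 2 passes, remainder 4 on the last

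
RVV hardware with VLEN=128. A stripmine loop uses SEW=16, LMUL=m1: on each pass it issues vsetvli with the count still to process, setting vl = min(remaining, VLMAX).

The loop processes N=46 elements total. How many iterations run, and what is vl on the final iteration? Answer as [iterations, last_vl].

VLMAX = (128 × 1) / 16 = 8 lanes
N=46: ⌈46/8⌉ = 6 iters; last vl = 46 − 5×8 = 6

[iterations, last_vl] = [6, 6]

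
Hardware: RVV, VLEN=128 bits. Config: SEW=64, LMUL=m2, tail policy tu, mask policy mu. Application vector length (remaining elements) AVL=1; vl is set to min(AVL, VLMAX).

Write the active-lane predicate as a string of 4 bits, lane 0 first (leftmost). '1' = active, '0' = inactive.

predicate = 1000

VLMAX = (128 × 2) / 64 = 4 lanes
vl = min(AVL, VLMAX) = min(1, 4) = 1
bits (lane 0 leftmost): 1000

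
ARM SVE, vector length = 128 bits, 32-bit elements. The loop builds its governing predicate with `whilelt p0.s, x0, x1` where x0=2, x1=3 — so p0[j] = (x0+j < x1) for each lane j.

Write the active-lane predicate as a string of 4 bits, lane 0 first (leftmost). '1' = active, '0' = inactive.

predicate = 1000

lane count: 128 div 32 = 4
whilelt: lane j active iff 2+j < 3 → j < 1 → 1 active
bits (lane 0 leftmost): 1000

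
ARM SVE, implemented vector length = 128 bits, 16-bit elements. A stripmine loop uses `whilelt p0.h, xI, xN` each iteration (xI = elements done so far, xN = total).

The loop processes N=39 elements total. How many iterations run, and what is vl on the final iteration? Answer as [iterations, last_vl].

128-bit reg / 16-bit elem → 8 lanes
iterations = ceil(39/8) = 5; final-pass vl = 7

[iterations, last_vl] = [5, 7]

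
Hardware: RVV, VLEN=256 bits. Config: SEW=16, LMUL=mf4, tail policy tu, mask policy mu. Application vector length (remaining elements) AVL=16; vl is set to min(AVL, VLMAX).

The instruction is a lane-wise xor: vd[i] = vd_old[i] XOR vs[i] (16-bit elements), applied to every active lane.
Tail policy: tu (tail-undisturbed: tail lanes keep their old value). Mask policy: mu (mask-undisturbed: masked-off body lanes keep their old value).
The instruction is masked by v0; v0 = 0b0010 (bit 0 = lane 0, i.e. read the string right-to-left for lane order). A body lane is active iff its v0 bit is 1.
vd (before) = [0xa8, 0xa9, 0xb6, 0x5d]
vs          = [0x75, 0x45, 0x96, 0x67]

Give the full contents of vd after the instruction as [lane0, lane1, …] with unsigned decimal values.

lanes per group: 256·1/4/16 = 4
vl = min(AVL, VLMAX) = min(16, 4) = 4
  i=0: mask-off/keep → 168
  i=1: xor(0xa9,0x45) → 236
  i=2: mask-off/keep → 182
  i=3: mask-off/keep → 93

vd = [168, 236, 182, 93]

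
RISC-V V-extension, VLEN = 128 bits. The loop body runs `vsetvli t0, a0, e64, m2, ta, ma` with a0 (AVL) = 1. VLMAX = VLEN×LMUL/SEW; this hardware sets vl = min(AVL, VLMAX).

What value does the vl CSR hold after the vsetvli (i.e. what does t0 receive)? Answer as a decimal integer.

VLMAX = (128 × 2) / 64 = 4 lanes
vl ← min(1, 4) = 1

vl = 1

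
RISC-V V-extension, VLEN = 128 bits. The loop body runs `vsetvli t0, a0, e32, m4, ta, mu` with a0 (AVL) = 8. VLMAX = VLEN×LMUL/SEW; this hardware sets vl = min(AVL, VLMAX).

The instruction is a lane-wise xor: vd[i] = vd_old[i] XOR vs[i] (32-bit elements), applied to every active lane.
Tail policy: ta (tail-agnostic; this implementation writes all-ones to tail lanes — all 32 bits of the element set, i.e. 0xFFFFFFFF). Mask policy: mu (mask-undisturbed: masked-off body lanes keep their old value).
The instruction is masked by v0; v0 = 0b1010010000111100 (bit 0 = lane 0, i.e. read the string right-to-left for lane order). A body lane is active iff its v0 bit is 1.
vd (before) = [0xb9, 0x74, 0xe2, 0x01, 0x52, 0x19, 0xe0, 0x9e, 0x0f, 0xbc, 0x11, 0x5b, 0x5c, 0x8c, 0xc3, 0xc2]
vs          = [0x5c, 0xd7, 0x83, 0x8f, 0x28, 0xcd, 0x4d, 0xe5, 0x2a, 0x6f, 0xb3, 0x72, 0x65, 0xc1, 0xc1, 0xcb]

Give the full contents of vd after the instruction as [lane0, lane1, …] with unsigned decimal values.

lanes per group: 128·4/32 = 16
AVL=8 ≤ VLMAX=16, so vl = 8
vd[0] mask-off/keep -> 0xb9
vd[1] mask-off/keep -> 0x74
vd[2] xor(0xe2,0x83) -> 0x61
vd[3] xor(0x01,0x8f) -> 0x8e
vd[4] xor(0x52,0x28) -> 0x7a
vd[5] xor(0x19,0xcd) -> 0xd4
vd[6] mask-off/keep -> 0xe0
vd[7] mask-off/keep -> 0x9e
vd[8] tail/ones -> 0xffffffff
vd[9] tail/ones -> 0xffffffff
vd[10] tail/ones -> 0xffffffff
vd[11] tail/ones -> 0xffffffff
vd[12] tail/ones -> 0xffffffff
vd[13] tail/ones -> 0xffffffff
vd[14] tail/ones -> 0xffffffff
vd[15] tail/ones -> 0xffffffff

vd = [185, 116, 97, 142, 122, 212, 224, 158, 4294967295, 4294967295, 4294967295, 4294967295, 4294967295, 4294967295, 4294967295, 4294967295]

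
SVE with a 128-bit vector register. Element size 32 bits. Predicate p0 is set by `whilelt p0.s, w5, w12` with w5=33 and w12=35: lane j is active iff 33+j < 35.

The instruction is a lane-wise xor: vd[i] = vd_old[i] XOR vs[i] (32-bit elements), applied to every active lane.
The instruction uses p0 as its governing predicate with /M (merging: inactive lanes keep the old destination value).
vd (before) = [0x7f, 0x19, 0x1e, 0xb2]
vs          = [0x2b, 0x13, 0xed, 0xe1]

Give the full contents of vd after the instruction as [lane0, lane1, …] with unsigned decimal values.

vd = [84, 10, 30, 178]

register lanes = 128/32 = 4
active while 33+j < 35, i.e. j ∈ [0,2) capped at 4 ⇒ 2
  i=0: xor(0x7f,0x2b) → 84
  i=1: xor(0x19,0x13) → 10
  i=2: tail/keep → 30
  i=3: tail/keep → 178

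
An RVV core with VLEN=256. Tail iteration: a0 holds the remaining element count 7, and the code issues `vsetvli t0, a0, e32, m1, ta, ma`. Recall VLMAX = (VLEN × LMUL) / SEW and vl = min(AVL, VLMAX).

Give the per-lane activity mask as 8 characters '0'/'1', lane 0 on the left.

VLMAX = VLEN×LMUL/SEW = 256×1/32 = 8
AVL=7 ≤ VLMAX=8, so vl = 7
bits (lane 0 leftmost): 11111110

predicate = 11111110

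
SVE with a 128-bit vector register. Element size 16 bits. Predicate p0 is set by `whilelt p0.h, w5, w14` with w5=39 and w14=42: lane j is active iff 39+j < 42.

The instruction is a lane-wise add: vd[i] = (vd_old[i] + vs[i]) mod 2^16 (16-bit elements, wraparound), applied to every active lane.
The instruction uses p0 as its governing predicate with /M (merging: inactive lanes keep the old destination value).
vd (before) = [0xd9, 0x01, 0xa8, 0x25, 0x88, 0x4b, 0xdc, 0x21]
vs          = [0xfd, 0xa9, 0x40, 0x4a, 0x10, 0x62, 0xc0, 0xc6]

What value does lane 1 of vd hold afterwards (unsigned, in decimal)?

lane count: 128 div 16 = 8
p0[j] = (39+j < 42); true for j=0..2 → 3 lanes set
lane  0: add(0xd9,0xfd) ⇒ 0x1d6
lane  1: add(0x01,0xa9) ⇒ 0xaa
lane  2: add(0xa8,0x40) ⇒ 0xe8
lane  3: tail/keep ⇒ 0x25
lane  4: tail/keep ⇒ 0x88
lane  5: tail/keep ⇒ 0x4b
lane  6: tail/keep ⇒ 0xdc
lane  7: tail/keep ⇒ 0x21

vd[1] = 170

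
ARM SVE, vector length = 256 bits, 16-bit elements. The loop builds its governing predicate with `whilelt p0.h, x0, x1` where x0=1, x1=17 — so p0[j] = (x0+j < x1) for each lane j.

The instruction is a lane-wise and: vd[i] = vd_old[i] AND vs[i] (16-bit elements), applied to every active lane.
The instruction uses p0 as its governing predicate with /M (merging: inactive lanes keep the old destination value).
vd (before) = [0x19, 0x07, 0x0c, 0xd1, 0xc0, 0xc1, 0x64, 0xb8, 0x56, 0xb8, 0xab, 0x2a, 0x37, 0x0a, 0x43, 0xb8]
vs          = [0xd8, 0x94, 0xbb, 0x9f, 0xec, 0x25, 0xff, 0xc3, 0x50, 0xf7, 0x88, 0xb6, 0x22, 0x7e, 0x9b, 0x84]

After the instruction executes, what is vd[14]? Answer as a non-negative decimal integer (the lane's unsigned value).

register lanes = 256/16 = 16
active while 1+j < 17, i.e. j ∈ [0,16) capped at 16 ⇒ 16
  i=0: and(0x19,0xd8) → 24
  i=1: and(0x07,0x94) → 4
  i=2: and(0x0c,0xbb) → 8
  i=3: and(0xd1,0x9f) → 145
  i=4: and(0xc0,0xec) → 192
  i=5: and(0xc1,0x25) → 1
  i=6: and(0x64,0xff) → 100
  i=7: and(0xb8,0xc3) → 128
  i=8: and(0x56,0x50) → 80
  i=9: and(0xb8,0xf7) → 176
  i=10: and(0xab,0x88) → 136
  i=11: and(0x2a,0xb6) → 34
  i=12: and(0x37,0x22) → 34
  i=13: and(0x0a,0x7e) → 10
  i=14: and(0x43,0x9b) → 3
  i=15: and(0xb8,0x84) → 128

vd[14] = 3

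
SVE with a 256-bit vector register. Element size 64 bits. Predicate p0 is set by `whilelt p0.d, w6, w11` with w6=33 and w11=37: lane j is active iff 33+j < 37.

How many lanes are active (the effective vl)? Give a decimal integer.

lane count: 256 div 64 = 4
whilelt: lane j active iff 33+j < 37 → j < 4 → 4 active

vl = 4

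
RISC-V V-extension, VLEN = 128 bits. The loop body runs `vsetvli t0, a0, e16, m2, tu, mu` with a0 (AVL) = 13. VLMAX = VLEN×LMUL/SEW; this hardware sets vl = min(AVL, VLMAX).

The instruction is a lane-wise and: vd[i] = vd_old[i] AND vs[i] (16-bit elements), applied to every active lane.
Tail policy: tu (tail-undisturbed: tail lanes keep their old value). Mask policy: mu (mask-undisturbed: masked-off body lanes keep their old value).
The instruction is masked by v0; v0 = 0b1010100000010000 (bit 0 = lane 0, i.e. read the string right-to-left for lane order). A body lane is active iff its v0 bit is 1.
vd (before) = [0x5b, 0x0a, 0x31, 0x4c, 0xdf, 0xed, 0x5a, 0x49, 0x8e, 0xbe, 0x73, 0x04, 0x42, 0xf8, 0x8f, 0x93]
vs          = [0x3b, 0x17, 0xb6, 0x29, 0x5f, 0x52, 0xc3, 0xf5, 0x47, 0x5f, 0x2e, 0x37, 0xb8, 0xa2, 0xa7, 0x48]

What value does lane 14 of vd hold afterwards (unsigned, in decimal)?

vd[14] = 143

VLMAX = (128 × 2) / 16 = 16 lanes
vl ← min(13, 16) = 13
lane  0: mask-off/keep ⇒ 0x5b
lane  1: mask-off/keep ⇒ 0x0a
lane  2: mask-off/keep ⇒ 0x31
lane  3: mask-off/keep ⇒ 0x4c
lane  4: and(0xdf,0x5f) ⇒ 0x5f
lane  5: mask-off/keep ⇒ 0xed
lane  6: mask-off/keep ⇒ 0x5a
lane  7: mask-off/keep ⇒ 0x49
lane  8: mask-off/keep ⇒ 0x8e
lane  9: mask-off/keep ⇒ 0xbe
lane 10: mask-off/keep ⇒ 0x73
lane 11: and(0x04,0x37) ⇒ 0x04
lane 12: mask-off/keep ⇒ 0x42
lane 13: tail/keep ⇒ 0xf8
lane 14: tail/keep ⇒ 0x8f
lane 15: tail/keep ⇒ 0x93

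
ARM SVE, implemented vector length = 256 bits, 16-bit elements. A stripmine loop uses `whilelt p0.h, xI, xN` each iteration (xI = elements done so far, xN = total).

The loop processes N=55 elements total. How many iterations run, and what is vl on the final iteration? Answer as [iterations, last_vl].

[iterations, last_vl] = [4, 7]

lane count: 256 div 16 = 16
iterations = ceil(55/16) = 4; final-pass vl = 7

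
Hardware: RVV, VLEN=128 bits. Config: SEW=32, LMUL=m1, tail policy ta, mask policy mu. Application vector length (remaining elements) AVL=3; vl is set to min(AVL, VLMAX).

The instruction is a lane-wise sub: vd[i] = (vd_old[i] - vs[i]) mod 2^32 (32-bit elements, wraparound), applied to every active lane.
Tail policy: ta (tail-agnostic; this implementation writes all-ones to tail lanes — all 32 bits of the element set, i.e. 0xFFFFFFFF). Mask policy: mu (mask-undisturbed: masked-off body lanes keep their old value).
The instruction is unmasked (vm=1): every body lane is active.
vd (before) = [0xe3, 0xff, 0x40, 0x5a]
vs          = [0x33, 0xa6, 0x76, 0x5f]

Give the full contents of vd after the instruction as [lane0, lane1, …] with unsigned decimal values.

vd = [176, 89, 4294967242, 4294967295]

VLMAX = (128 × 1) / 32 = 4 lanes
AVL=3 ≤ VLMAX=4, so vl = 3
  i=0: sub(0xe3,0x33) → 176
  i=1: sub(0xff,0xa6) → 89
  i=2: sub(0x40,0x76) → 4294967242
  i=3: tail/ones → 4294967295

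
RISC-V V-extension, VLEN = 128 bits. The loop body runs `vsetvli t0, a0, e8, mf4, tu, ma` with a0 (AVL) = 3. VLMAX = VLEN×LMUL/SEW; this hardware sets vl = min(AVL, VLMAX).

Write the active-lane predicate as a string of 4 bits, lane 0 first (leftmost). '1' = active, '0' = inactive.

VLMAX = (128 × 1/4) / 8 = 4 lanes
AVL=3 ≤ VLMAX=4, so vl = 3
bits (lane 0 leftmost): 1110

predicate = 1110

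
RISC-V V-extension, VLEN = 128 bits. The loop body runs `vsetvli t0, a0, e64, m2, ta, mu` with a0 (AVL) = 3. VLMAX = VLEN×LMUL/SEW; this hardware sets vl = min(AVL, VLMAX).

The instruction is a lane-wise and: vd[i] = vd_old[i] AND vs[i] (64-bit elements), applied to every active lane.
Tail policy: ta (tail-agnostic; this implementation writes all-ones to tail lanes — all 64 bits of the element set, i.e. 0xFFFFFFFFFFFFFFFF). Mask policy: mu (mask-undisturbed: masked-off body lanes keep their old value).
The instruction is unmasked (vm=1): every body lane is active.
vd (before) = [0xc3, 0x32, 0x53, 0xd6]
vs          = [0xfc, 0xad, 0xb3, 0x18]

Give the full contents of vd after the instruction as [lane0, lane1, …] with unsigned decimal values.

VLMAX = VLEN×LMUL/SEW = 128×2/64 = 4
vl = min(AVL, VLMAX) = min(3, 4) = 3
vd[0] and(0xc3,0xfc) -> 0xc0
vd[1] and(0x32,0xad) -> 0x20
vd[2] and(0x53,0xb3) -> 0x13
vd[3] tail/ones -> 0xffffffffffffffff

vd = [192, 32, 19, 18446744073709551615]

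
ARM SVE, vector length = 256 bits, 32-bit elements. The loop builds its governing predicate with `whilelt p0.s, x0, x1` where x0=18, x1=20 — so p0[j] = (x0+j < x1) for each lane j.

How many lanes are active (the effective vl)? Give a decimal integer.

register lanes = 256/32 = 8
active while 18+j < 20, i.e. j ∈ [0,2) capped at 8 ⇒ 2

vl = 2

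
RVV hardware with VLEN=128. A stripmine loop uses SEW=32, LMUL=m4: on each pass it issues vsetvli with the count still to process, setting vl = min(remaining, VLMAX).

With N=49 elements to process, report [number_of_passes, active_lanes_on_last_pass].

VLMAX = (128 × 4) / 32 = 16 lanes
49 elements at 16/iter → 4 passes, remainder 1 on the last

[iterations, last_vl] = [4, 1]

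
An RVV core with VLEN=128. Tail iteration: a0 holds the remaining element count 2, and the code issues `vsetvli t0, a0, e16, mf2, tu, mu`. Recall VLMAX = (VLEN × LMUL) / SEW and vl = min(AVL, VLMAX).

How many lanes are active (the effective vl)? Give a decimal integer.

lanes per group: 128·1/2/16 = 4
vl = min(AVL, VLMAX) = min(2, 4) = 2

vl = 2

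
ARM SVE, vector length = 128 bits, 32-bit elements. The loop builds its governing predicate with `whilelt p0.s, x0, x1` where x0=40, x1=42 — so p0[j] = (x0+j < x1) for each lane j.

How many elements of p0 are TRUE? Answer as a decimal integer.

vl = 2

128-bit reg / 32-bit elem → 4 lanes
active while 40+j < 42, i.e. j ∈ [0,2) capped at 4 ⇒ 2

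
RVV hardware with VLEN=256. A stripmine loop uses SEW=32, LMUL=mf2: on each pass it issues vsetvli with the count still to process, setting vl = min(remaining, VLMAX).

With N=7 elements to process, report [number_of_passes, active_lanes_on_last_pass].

[iterations, last_vl] = [2, 3]

lanes per group: 256·1/2/32 = 4
7 elements at 4/iter → 2 passes, remainder 3 on the last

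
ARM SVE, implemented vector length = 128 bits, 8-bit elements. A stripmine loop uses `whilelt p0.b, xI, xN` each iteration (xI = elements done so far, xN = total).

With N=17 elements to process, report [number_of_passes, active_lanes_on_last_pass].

[iterations, last_vl] = [2, 1]

128-bit reg / 8-bit elem → 16 lanes
iterations = ceil(17/16) = 2; final-pass vl = 1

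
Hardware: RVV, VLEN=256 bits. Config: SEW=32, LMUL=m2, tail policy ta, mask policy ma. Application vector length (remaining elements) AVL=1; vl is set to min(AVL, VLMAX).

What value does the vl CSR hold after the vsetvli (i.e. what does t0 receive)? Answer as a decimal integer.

VLMAX = VLEN×LMUL/SEW = 256×2/32 = 16
AVL=1 ≤ VLMAX=16, so vl = 1

vl = 1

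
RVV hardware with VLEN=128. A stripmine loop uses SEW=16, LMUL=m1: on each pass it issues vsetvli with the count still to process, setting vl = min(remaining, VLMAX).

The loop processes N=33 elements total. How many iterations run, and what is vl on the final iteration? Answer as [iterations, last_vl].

[iterations, last_vl] = [5, 1]

VLMAX = (128 × 1) / 16 = 8 lanes
iterations = ceil(33/8) = 5; final-pass vl = 1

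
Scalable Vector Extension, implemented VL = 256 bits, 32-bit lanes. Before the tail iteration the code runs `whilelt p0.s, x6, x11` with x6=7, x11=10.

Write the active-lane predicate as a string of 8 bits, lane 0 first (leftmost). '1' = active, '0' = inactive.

256-bit reg / 32-bit elem → 8 lanes
active while 7+j < 10, i.e. j ∈ [0,3) capped at 8 ⇒ 3
bits (lane 0 leftmost): 11100000

predicate = 11100000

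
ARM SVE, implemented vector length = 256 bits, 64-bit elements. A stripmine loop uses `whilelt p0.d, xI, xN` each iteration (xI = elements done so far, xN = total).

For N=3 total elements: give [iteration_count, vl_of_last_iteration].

[iterations, last_vl] = [1, 3]

256-bit reg / 64-bit elem → 4 lanes
3 elements at 4/iter → 1 passes, remainder 3 on the last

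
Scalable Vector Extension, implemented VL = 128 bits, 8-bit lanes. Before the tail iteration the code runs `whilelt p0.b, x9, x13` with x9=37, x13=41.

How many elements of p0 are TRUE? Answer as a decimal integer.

vl = 4

128-bit reg / 8-bit elem → 16 lanes
whilelt: lane j active iff 37+j < 41 → j < 4 → 4 active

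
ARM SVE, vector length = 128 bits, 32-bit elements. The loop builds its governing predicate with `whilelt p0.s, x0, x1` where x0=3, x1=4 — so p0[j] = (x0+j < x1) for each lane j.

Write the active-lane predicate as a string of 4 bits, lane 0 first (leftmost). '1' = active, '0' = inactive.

lane count: 128 div 32 = 4
p0[j] = (3+j < 4); true for j=0..0 → 1 lanes set
bits (lane 0 leftmost): 1000

predicate = 1000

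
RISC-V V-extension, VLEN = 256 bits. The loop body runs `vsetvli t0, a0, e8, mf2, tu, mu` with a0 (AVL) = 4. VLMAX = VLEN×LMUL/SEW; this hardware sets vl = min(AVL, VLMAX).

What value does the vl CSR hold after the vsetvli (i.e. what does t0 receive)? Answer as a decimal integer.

VLMAX = (256 × 1/2) / 8 = 16 lanes
AVL=4 ≤ VLMAX=16, so vl = 4

vl = 4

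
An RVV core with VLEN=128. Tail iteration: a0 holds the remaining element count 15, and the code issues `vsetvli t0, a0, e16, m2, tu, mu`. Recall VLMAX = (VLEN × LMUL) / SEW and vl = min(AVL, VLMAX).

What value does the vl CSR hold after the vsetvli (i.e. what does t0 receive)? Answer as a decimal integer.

vl = 15

VLMAX = (128 × 2) / 16 = 16 lanes
vl ← min(15, 16) = 15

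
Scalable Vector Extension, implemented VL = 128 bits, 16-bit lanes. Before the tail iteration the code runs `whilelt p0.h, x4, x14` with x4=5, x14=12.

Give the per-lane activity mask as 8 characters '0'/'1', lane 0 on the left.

register lanes = 128/16 = 8
active while 5+j < 12, i.e. j ∈ [0,7) capped at 8 ⇒ 7
bits (lane 0 leftmost): 11111110

predicate = 11111110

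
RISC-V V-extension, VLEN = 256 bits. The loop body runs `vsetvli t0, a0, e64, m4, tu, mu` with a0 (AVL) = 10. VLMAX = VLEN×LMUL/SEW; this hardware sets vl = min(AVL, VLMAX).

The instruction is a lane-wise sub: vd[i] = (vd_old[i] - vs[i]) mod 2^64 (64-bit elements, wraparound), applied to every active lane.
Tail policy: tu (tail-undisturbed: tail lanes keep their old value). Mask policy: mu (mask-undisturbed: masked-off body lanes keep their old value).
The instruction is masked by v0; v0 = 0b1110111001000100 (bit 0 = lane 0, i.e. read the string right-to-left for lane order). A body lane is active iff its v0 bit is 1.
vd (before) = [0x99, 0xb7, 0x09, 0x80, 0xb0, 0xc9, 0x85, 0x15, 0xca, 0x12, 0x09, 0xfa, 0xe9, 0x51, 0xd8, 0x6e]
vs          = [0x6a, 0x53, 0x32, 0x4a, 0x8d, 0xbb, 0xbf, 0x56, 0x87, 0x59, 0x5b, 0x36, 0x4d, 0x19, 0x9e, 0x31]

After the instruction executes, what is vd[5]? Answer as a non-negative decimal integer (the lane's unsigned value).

vd[5] = 201

VLMAX = (256 × 4) / 64 = 16 lanes
vl = min(AVL, VLMAX) = min(10, 16) = 10
  i=0: mask-off/keep → 153
  i=1: mask-off/keep → 183
  i=2: sub(0x09,0x32) → 18446744073709551575
  i=3: mask-off/keep → 128
  i=4: mask-off/keep → 176
  i=5: mask-off/keep → 201
  i=6: sub(0x85,0xbf) → 18446744073709551558
  i=7: mask-off/keep → 21
  i=8: mask-off/keep → 202
  i=9: sub(0x12,0x59) → 18446744073709551545
  i=10: tail/keep → 9
  i=11: tail/keep → 250
  i=12: tail/keep → 233
  i=13: tail/keep → 81
  i=14: tail/keep → 216
  i=15: tail/keep → 110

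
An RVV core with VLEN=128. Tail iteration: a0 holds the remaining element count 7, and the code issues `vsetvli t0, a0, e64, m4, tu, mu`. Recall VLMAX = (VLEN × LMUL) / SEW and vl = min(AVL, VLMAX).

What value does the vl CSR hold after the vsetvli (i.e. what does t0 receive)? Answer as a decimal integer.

VLMAX = (128 × 4) / 64 = 8 lanes
vl = min(AVL, VLMAX) = min(7, 8) = 7

vl = 7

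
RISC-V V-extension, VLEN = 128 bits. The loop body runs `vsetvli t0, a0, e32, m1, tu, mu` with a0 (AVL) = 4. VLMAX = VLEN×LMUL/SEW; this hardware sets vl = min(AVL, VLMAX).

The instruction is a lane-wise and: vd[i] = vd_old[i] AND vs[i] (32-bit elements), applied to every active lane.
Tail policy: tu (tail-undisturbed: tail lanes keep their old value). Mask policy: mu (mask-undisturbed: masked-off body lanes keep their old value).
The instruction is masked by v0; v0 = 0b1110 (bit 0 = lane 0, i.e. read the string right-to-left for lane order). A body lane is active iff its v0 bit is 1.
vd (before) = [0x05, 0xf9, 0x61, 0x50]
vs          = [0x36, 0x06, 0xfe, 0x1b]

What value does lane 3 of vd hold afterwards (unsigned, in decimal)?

VLMAX = VLEN×LMUL/SEW = 128×1/32 = 4
vl ← min(4, 4) = 4
lane  0: mask-off/keep ⇒ 0x05
lane  1: and(0xf9,0x06) ⇒ 0x00
lane  2: and(0x61,0xfe) ⇒ 0x60
lane  3: and(0x50,0x1b) ⇒ 0x10

vd[3] = 16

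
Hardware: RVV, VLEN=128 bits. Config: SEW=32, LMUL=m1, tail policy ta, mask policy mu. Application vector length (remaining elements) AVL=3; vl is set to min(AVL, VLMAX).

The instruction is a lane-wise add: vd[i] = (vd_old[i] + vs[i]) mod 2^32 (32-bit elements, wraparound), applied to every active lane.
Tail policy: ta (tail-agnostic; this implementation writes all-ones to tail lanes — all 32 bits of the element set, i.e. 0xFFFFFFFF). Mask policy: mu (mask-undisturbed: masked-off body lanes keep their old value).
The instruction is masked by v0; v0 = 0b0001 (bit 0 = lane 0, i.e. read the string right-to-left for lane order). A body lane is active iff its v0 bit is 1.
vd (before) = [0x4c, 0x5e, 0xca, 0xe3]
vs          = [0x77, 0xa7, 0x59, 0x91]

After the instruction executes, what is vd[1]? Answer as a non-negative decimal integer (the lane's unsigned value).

lanes per group: 128·1/32 = 4
vl = min(AVL, VLMAX) = min(3, 4) = 3
lane  0: add(0x4c,0x77) ⇒ 0xc3
lane  1: mask-off/keep ⇒ 0x5e
lane  2: mask-off/keep ⇒ 0xca
lane  3: tail/ones ⇒ 0xffffffff

vd[1] = 94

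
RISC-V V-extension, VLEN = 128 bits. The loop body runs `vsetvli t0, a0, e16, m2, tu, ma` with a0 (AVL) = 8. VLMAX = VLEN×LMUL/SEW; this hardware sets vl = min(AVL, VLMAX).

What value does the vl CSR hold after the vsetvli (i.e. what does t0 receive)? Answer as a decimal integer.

VLMAX = VLEN×LMUL/SEW = 128×2/16 = 16
AVL=8 ≤ VLMAX=16, so vl = 8

vl = 8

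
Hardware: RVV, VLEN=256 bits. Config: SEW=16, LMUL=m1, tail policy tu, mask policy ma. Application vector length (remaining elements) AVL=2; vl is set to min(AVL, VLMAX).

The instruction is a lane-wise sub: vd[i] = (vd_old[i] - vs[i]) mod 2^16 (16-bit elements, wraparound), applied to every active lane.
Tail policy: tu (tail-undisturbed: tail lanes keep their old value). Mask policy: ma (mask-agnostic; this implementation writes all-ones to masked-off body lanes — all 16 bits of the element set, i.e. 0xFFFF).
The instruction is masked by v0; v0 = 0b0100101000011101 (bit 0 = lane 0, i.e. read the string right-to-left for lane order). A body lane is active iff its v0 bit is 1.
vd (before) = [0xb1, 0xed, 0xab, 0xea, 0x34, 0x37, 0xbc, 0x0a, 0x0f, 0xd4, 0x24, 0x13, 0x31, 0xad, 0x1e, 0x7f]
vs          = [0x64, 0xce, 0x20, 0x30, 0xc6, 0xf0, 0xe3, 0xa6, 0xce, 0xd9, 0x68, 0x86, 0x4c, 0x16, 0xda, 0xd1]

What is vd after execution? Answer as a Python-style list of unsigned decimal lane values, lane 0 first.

VLMAX = VLEN×LMUL/SEW = 256×1/16 = 16
vl = min(AVL, VLMAX) = min(2, 16) = 2
  i=0: sub(0xb1,0x64) → 77
  i=1: mask-off/ones → 65535
  i=2: tail/keep → 171
  i=3: tail/keep → 234
  i=4: tail/keep → 52
  i=5: tail/keep → 55
  i=6: tail/keep → 188
  i=7: tail/keep → 10
  i=8: tail/keep → 15
  i=9: tail/keep → 212
  i=10: tail/keep → 36
  i=11: tail/keep → 19
  i=12: tail/keep → 49
  i=13: tail/keep → 173
  i=14: tail/keep → 30
  i=15: tail/keep → 127

vd = [77, 65535, 171, 234, 52, 55, 188, 10, 15, 212, 36, 19, 49, 173, 30, 127]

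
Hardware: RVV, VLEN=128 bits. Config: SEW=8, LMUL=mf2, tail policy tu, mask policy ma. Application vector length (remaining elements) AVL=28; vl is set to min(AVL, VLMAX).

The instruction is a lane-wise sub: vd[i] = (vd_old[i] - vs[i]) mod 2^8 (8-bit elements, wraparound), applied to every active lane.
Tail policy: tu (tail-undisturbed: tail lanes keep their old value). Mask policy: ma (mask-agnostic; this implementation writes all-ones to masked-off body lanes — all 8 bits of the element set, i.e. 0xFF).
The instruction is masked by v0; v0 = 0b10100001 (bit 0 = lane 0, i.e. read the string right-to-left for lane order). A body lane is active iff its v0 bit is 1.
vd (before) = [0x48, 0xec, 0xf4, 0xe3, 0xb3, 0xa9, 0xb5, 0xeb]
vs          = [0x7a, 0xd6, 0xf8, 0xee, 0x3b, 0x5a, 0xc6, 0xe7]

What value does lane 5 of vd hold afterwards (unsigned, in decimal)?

VLMAX = VLEN×LMUL/SEW = 128×1/2/8 = 8
vl = min(AVL, VLMAX) = min(28, 8) = 8
[0] sub(0x48,0x7a) = 0xce
[1] mask-off/ones = 0xff
[2] mask-off/ones = 0xff
[3] mask-off/ones = 0xff
[4] mask-off/ones = 0xff
[5] sub(0xa9,0x5a) = 0x4f
[6] mask-off/ones = 0xff
[7] sub(0xeb,0xe7) = 0x04

vd[5] = 79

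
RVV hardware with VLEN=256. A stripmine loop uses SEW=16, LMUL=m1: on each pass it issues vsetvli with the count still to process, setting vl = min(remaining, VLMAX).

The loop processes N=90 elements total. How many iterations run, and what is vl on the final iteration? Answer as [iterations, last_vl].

[iterations, last_vl] = [6, 10]

VLMAX = VLEN×LMUL/SEW = 256×1/16 = 16
90 elements at 16/iter → 6 passes, remainder 10 on the last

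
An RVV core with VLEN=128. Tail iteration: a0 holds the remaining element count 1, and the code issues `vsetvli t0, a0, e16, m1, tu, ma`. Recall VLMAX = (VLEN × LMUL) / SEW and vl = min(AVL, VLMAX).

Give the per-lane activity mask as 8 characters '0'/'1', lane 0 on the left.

predicate = 10000000

lanes per group: 128·1/16 = 8
AVL=1 ≤ VLMAX=8, so vl = 1
bits (lane 0 leftmost): 10000000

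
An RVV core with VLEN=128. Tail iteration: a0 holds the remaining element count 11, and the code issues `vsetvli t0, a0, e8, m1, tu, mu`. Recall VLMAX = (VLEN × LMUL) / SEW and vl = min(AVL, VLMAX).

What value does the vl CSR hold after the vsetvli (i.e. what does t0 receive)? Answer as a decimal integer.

vl = 11

VLMAX = VLEN×LMUL/SEW = 128×1/8 = 16
vl = min(AVL, VLMAX) = min(11, 16) = 11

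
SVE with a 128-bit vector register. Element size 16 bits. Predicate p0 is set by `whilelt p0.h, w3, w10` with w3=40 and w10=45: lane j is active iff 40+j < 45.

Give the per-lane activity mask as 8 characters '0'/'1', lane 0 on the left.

predicate = 11111000

128-bit reg / 16-bit elem → 8 lanes
active while 40+j < 45, i.e. j ∈ [0,5) capped at 8 ⇒ 5
bits (lane 0 leftmost): 11111000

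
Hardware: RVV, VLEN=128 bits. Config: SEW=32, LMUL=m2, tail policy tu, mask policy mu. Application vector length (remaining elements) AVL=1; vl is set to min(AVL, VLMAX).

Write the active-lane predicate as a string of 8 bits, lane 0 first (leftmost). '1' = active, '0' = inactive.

predicate = 10000000

lanes per group: 128·2/32 = 8
vl ← min(1, 8) = 1
bits (lane 0 leftmost): 10000000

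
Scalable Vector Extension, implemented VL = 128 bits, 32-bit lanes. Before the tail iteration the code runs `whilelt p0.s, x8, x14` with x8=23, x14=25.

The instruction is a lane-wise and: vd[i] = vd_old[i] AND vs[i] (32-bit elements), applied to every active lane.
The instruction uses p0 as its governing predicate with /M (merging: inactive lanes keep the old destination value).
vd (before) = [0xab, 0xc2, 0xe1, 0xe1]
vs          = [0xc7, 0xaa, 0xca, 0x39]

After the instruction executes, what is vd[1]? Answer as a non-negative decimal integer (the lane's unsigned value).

vd[1] = 130

128-bit reg / 32-bit elem → 4 lanes
whilelt: lane j active iff 23+j < 25 → j < 2 → 2 active
vd[0] and(0xab,0xc7) -> 0x83
vd[1] and(0xc2,0xaa) -> 0x82
vd[2] tail/keep -> 0xe1
vd[3] tail/keep -> 0xe1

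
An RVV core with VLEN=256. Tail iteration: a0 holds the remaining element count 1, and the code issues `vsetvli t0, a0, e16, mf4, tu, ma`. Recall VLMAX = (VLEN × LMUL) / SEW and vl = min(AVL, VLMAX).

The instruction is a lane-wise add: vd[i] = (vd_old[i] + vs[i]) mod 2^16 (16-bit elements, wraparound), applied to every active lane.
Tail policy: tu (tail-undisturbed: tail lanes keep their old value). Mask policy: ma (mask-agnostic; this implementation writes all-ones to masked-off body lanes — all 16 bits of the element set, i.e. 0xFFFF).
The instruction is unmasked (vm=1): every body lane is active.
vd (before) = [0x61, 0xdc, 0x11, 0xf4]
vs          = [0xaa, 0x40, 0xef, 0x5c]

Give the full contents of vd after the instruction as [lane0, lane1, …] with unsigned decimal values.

vd = [267, 220, 17, 244]

lanes per group: 256·1/4/16 = 4
vl ← min(1, 4) = 1
  i=0: add(0x61,0xaa) → 267
  i=1: tail/keep → 220
  i=2: tail/keep → 17
  i=3: tail/keep → 244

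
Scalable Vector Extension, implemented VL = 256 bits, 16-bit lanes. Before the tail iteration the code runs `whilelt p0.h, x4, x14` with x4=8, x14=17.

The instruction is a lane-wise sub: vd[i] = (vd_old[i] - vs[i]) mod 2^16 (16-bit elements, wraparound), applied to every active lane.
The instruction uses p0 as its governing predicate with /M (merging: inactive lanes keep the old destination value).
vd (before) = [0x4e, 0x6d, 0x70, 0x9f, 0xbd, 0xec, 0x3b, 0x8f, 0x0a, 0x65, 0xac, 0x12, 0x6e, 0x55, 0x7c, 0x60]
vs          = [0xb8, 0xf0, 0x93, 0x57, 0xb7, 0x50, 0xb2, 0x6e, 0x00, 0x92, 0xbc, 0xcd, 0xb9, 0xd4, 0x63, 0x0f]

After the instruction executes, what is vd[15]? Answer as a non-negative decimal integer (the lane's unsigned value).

register lanes = 256/16 = 16
whilelt: lane j active iff 8+j < 17 → j < 9 → 9 active
  i=0: sub(0x4e,0xb8) → 65430
  i=1: sub(0x6d,0xf0) → 65405
  i=2: sub(0x70,0x93) → 65501
  i=3: sub(0x9f,0x57) → 72
  i=4: sub(0xbd,0xb7) → 6
  i=5: sub(0xec,0x50) → 156
  i=6: sub(0x3b,0xb2) → 65417
  i=7: sub(0x8f,0x6e) → 33
  i=8: sub(0x0a,0x00) → 10
  i=9: tail/keep → 101
  i=10: tail/keep → 172
  i=11: tail/keep → 18
  i=12: tail/keep → 110
  i=13: tail/keep → 85
  i=14: tail/keep → 124
  i=15: tail/keep → 96

vd[15] = 96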